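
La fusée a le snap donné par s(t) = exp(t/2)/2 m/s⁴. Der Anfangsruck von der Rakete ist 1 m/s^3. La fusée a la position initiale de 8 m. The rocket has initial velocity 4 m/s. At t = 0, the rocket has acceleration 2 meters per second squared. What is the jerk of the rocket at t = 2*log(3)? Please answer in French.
Pour résoudre ceci, nous devons prendre 1 primitive de notre équation du snap s(t) = exp(t/2)/2. En intégrant le snap et en utilisant la condition initiale j(0) = 1, nous obtenons j(t) = exp(t/2). Nous avons le jerk j(t) = exp(t/2). En substituant t = 2*log(3): j(2*log(3)) = 3.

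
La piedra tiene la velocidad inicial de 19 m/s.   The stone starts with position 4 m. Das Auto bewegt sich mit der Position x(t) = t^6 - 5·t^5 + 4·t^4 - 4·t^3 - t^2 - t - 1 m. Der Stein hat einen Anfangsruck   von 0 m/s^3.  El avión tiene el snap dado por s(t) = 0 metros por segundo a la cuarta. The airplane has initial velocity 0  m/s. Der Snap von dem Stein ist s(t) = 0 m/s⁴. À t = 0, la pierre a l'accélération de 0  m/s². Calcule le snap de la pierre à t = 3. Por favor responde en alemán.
Aus der Gleichung für den Snap s(t) = 0, setzen wir t = 3 ein und erhalten s = 0.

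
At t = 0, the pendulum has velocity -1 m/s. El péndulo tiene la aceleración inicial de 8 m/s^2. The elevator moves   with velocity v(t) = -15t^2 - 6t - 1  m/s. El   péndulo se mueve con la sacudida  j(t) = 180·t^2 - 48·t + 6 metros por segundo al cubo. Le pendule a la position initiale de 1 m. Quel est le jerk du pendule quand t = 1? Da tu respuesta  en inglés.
Using j(t) = 180·t^2 - 48·t + 6 and substituting t = 1, we find j = 138.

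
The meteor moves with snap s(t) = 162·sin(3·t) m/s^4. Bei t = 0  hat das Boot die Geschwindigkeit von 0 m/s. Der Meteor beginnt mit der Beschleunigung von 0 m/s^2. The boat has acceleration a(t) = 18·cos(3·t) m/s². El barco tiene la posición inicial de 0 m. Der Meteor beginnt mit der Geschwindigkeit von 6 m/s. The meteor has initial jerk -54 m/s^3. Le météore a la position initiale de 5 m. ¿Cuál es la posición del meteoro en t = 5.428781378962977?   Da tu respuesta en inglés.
We need to integrate our snap equation s(t) = 162·sin(3·t) 4 times. Taking ∫s(t)dt and applying j(0) = -54, we find j(t) = -54·cos(3·t). The antiderivative of jerk is acceleration. Using a(0) = 0, we get a(t) = -18·sin(3·t). Taking ∫a(t)dt and applying v(0) = 6, we find v(t) = 6·cos(3·t). Taking ∫v(t)dt and applying x(0) = 5, we find x(t) = 2·sin(3·t) + 5. Using x(t) = 2·sin(3·t) + 5 and substituting t = 5.428781378962977, we find x = 3.90666224723805.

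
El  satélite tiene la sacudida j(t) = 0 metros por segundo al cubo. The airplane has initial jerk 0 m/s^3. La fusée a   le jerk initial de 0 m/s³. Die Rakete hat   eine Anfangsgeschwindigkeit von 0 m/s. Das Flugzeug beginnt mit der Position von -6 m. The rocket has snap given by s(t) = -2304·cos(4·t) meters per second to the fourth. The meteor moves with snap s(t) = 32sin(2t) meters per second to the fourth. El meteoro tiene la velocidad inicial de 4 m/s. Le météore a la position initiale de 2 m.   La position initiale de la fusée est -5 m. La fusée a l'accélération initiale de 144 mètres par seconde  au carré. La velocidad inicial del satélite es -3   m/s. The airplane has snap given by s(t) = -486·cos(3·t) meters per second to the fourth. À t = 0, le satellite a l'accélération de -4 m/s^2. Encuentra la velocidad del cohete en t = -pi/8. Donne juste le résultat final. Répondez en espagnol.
En t = -pi/8, v = -36.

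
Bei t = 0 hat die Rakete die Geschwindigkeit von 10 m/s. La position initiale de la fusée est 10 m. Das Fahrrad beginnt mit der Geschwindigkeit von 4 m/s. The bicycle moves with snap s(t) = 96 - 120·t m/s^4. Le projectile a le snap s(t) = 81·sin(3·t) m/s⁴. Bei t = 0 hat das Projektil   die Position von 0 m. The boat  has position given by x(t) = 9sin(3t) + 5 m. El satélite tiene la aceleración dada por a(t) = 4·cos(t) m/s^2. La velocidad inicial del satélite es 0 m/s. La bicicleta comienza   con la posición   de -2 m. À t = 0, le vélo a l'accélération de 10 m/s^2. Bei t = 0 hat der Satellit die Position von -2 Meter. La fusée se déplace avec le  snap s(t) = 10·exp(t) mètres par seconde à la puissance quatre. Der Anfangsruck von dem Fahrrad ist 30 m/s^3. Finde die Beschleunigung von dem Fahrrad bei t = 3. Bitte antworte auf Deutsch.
Wir müssen das Integral unserer Gleichung für den Snap s(t) = 96 - 120·t 2-mal finden. Durch Integration von dem Snap und Verwendung der Anfangsbedingung j(0) = 30, erhalten wir j(t) = -60·t^2 + 96·t + 30. Durch Integration von dem Ruck und Verwendung der Anfangsbedingung a(0) = 10, erhalten wir a(t) = -20·t^3 + 48·t^2 + 30·t + 10. Wir haben die Beschleunigung a(t) = -20·t^3 + 48·t^2 + 30·t + 10. Durch Einsetzen von t = 3: a(3) = -8.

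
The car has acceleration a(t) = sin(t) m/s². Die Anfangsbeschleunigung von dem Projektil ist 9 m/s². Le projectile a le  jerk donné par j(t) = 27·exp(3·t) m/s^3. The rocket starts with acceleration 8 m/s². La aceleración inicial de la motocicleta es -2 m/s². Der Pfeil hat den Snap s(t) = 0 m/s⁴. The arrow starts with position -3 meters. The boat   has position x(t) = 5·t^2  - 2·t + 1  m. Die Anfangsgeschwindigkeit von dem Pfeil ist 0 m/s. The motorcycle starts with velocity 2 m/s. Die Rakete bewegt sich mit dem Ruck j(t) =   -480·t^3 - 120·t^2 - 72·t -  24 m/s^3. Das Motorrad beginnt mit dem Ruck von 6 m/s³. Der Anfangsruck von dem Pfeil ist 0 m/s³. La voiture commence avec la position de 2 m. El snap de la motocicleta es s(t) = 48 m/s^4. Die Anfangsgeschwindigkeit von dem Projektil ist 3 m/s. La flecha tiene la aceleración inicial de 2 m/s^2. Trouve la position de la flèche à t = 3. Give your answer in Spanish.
Debemos encontrar la antiderivada de nuestra ecuación del snap s(t) = 0 4 veces. La integral del snap es la sacudida. Usando j(0) = 0, obtenemos j(t) = 0. La integral de la sacudida, con a(0) = 2, da la aceleración: a(t) = 2. Integrando la aceleración y usando la condición inicial v(0) = 0, obtenemos v(t) = 2·t. La antiderivada de la velocidad es la posición. Usando x(0) = -3, obtenemos x(t) = t^2 - 3. Usando x(t) = t^2 - 3 y sustituyendo t = 3, encontramos x = 6.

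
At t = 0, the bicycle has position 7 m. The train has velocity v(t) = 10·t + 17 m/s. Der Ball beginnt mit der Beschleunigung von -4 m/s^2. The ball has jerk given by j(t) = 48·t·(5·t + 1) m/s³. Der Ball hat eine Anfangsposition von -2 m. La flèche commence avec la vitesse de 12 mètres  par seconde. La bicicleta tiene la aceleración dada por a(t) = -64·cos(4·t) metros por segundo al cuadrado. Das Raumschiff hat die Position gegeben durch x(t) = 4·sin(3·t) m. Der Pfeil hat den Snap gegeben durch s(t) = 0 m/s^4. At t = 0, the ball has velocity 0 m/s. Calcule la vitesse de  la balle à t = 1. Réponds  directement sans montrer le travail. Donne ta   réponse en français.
v(1) = 24.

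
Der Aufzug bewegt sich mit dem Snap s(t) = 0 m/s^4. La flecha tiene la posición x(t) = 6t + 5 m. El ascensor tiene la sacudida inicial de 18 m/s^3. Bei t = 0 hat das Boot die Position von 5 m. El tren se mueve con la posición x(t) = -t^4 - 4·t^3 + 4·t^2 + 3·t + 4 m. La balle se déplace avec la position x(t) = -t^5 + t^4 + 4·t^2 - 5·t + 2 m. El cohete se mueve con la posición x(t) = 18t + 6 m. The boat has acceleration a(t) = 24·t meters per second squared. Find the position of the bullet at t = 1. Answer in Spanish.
Tenemos la posición x(t) = -t^5 + t^4 + 4·t^2 - 5·t + 2. Sustituyendo t = 1: x(1) = 1.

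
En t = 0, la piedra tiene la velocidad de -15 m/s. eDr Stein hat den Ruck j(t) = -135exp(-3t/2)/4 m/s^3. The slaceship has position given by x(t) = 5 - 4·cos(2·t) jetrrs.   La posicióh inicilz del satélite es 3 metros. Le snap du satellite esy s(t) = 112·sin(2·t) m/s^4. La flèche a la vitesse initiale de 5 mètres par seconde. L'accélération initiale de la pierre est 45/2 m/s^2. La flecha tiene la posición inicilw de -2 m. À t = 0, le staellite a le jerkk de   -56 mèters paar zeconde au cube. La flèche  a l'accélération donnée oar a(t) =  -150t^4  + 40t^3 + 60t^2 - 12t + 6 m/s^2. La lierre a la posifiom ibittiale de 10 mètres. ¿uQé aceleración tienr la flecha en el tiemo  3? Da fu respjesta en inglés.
Using a(t) = -150·t^4 + 40·t^3 + 60·t^2 - 12·t + 6 and substituting t = 3, we find a = -10560.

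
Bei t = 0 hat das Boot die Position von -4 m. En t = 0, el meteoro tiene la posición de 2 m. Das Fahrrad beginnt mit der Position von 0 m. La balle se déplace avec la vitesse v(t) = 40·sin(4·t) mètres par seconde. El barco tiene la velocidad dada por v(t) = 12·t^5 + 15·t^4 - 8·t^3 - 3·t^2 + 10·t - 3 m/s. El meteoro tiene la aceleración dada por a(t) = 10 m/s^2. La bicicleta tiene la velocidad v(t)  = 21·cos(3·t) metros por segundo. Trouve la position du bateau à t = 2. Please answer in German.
Wir müssen unsere Gleichung für die Geschwindigkeit v(t) = 12·t^5 + 15·t^4 - 8·t^3 - 3·t^2 + 10·t - 3 1-mal integrieren. Die Stammfunktion von der Geschwindigkeit, mit x(0) = -4, ergibt die Position: x(t) = 2·t^6 + 3·t^5 - 2·t^4 - t^3 + 5·t^2 - 3·t - 4. Mit x(t) = 2·t^6 + 3·t^5 - 2·t^4 - t^3 + 5·t^2 - 3·t - 4 und Einsetzen von t = 2, finden wir x = 194.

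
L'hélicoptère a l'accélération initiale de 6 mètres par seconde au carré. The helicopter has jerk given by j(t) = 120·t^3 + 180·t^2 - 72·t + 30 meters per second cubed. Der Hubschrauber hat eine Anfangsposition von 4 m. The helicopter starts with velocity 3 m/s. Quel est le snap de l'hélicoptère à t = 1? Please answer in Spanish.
Debemos derivar nuestra ecuación de la sacudida j(t) = 120·t^3 + 180·t^2 - 72·t + 30 1 vez. La derivada de la sacudida da el snap: s(t) = 360·t^2 + 360·t - 72. Usando s(t) = 360·t^2 + 360·t - 72 y sustituyendo t = 1, encontramos s = 648.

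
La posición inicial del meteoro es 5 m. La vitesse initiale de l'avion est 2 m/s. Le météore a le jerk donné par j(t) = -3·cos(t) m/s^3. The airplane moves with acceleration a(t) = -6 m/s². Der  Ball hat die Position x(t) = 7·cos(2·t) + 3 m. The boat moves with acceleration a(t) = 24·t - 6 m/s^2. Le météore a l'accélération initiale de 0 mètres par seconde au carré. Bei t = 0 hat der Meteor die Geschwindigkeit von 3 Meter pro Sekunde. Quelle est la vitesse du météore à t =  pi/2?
Nous devons trouver la primitive de notre équation du jerk j(t) = -3·cos(t) 2 fois. La primitive du jerk, avec a(0) = 0, donne l'accélération: a(t) = -3·sin(t). En intégrant l'accélération et en utilisant la condition initiale v(0) = 3, nous obtenons v(t) = 3·cos(t). Nous avons la vitesse v(t) = 3·cos(t). En substituant t = pi/2: v(pi/2) = 0.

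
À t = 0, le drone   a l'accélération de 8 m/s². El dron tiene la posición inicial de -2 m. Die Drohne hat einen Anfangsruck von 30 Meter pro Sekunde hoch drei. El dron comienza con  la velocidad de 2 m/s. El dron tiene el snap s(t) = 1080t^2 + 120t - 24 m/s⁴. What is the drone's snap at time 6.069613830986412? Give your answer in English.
From the given snap equation s(t) = 1080·t^2 + 120·t - 24, we substitute t = 6.069613830986412 to get s = 40491.7826816040.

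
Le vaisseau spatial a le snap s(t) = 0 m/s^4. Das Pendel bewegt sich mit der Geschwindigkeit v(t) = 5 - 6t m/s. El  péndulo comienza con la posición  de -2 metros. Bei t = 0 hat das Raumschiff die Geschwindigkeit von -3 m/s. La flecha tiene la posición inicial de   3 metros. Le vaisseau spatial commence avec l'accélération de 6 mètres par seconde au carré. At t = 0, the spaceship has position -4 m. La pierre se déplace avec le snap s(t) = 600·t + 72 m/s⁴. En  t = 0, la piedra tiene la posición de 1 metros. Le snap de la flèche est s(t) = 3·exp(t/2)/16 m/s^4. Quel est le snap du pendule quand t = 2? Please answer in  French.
Nous devons dériver notre équation de la vitesse v(t) = 5 - 6·t 3 fois. En prenant d/dt de v(t), nous trouvons a(t) = -6. La dérivée de l'accélération donne le jerk: j(t) = 0. La dérivée du jerk donne le snap: s(t) = 0. De l'équation du snap s(t) = 0, nous substituons t = 2 pour obtenir s = 0.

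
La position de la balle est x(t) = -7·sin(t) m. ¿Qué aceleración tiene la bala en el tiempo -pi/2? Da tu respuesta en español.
Para resolver esto, necesitamos tomar 2 derivadas de nuestra ecuación de la posición x(t) = -7·sin(t). Derivando la posición, obtenemos la velocidad: v(t) = -7·cos(t). Tomando d/dt de v(t), encontramos a(t) = 7·sin(t). De la ecuación de la aceleración a(t) = 7·sin(t), sustituimos t = -pi/2 para obtener a = -7.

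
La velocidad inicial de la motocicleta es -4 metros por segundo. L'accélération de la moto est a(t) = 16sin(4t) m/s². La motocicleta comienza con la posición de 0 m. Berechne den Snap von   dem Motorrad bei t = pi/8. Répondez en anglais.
To solve this, we need to take 2 derivatives of our acceleration equation a(t) = 16·sin(4·t). The derivative of acceleration gives jerk: j(t) = 64·cos(4·t). Taking d/dt of j(t), we find s(t) = -256·sin(4·t). We have snap s(t) = -256·sin(4·t). Substituting t = pi/8: s(pi/8) = -256.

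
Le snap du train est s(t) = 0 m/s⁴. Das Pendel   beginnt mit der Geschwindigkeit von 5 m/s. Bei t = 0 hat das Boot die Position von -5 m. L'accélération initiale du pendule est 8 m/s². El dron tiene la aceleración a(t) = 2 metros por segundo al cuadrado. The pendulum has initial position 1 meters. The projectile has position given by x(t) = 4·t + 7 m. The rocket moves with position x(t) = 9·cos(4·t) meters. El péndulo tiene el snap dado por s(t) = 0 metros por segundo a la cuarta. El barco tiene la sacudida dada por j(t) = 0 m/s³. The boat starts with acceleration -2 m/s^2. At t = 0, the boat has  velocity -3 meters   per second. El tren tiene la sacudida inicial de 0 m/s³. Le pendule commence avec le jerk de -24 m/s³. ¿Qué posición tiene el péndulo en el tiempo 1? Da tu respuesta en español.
Debemos encontrar la antiderivada de nuestra ecuación del snap s(t) = 0 4 veces. La integral del snap es la sacudida. Usando j(0) = -24, obtenemos j(t) = -24. La integral de la sacudida, con a(0) = 8, da la aceleración: a(t) = 8 - 24·t. Tomando ∫a(t)dt y aplicando v(0) = 5, encontramos v(t) = -12·t^2 + 8·t + 5. Integrando la velocidad y usando la condición inicial x(0) = 1, obtenemos x(t) = -4·t^3 + 4·t^2 + 5·t + 1. Tenemos la posición x(t) = -4·t^3 + 4·t^2 + 5·t + 1. Sustituyendo t = 1: x(1) = 6.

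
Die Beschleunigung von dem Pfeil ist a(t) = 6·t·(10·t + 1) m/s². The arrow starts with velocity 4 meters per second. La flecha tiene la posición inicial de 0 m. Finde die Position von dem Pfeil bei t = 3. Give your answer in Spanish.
Partiendo de la aceleración a(t) = 6·t·(10·t + 1), tomamos 2 integrales. La integral de la aceleración, con v(0) = 4, da la velocidad: v(t) = 20·t^3 + 3·t^2 + 4. Tomando ∫v(t)dt y aplicando x(0) = 0, encontramos x(t) = 5·t^4 + t^3 + 4·t. Tenemos la posición x(t) = 5·t^4 + t^3 + 4·t. Sustituyendo t = 3: x(3) = 444.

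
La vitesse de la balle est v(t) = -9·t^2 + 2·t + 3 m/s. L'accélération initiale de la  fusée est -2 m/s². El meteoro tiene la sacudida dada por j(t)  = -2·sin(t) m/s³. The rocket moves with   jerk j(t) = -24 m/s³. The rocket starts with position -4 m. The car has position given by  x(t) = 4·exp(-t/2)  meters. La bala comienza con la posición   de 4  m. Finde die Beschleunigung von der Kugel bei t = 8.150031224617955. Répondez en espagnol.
Partiendo de la velocidad v(t) = -9·t^2 + 2·t + 3, tomamos 1 derivada. Tomando d/dt de v(t), encontramos a(t) = 2 - 18·t. De la ecuación de la aceleración a(t) = 2 - 18·t, sustituimos t = 8.150031224617955 para obtener a = -144.700562043123.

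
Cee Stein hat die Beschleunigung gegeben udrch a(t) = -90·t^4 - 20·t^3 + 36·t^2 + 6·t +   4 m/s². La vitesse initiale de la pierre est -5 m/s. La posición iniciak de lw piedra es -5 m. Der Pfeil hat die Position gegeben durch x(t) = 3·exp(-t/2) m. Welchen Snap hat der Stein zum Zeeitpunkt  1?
Um dies zu lösen, müssen wir 2 Ableitungen unserer Gleichung für die Beschleunigung a(t) = -90·t^4 - 20·t^3 + 36·t^2 + 6·t + 4 nehmen. Mit d/dt von a(t) finden wir j(t) = -360·t^3 - 60·t^2 + 72·t + 6. Die Ableitung von dem Ruck ergibt den Snap: s(t) = -1080·t^2 - 120·t + 72. Wir haben den Snap s(t) = -1080·t^2 - 120·t + 72. Durch Einsetzen von t = 1: s(1) = -1128.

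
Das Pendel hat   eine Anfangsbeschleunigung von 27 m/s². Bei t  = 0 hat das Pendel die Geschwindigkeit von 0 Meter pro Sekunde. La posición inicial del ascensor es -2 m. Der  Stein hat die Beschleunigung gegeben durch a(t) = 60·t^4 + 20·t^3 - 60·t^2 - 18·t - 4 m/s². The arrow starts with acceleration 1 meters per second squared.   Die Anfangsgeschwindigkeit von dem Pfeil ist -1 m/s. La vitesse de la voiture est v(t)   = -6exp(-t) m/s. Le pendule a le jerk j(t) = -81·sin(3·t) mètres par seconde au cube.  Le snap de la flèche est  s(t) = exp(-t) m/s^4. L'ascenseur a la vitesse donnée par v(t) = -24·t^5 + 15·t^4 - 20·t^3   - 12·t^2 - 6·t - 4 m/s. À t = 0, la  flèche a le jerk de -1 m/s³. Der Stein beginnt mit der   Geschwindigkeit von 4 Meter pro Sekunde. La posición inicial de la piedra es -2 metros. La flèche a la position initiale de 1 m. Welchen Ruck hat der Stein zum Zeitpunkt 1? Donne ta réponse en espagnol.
Debemos derivar nuestra ecuación de la aceleración a(t) = 60·t^4 + 20·t^3 - 60·t^2 - 18·t - 4 1 vez. Derivando la aceleración, obtenemos la sacudida: j(t) = 240·t^3 + 60·t^2 - 120·t - 18. Usando j(t) = 240·t^3 + 60·t^2 - 120·t - 18 y sustituyendo t = 1, encontramos j = 162.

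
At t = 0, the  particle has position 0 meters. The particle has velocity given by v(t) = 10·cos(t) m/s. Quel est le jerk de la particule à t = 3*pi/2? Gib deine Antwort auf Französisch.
En partant de la vitesse v(t) = 10·cos(t), nous prenons 2 dérivées. En prenant d/dt de v(t), nous trouvons a(t) = -10·sin(t). En prenant d/dt de a(t), nous trouvons j(t) = -10·cos(t). Nous avons le jerk j(t) = -10·cos(t). En substituant t = 3*pi/2: j(3*pi/2) = 0.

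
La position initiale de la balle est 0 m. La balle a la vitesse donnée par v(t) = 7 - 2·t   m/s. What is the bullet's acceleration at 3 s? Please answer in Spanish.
Partiendo de la velocidad v(t) = 7 - 2·t, tomamos 1 derivada. Derivando la velocidad, obtenemos la aceleración: a(t) = -2. Tenemos la aceleración a(t) = -2. Sustituyendo t = 3: a(3) = -2.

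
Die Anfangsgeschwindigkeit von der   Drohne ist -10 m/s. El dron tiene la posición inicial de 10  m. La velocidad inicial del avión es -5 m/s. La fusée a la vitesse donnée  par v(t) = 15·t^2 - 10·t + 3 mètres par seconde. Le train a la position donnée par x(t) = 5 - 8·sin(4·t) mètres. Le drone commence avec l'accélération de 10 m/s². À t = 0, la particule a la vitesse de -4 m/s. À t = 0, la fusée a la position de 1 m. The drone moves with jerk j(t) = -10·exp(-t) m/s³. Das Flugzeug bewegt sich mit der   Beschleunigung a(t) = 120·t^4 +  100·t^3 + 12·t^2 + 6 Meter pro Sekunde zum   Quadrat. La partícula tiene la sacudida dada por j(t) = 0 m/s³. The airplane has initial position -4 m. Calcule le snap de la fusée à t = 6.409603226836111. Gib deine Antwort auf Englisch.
Starting from velocity v(t) = 15·t^2 - 10·t + 3, we take 3 derivatives. Taking d/dt of v(t), we find a(t) = 30·t - 10. The derivative of acceleration gives jerk: j(t) = 30. The derivative of jerk gives snap: s(t) = 0. Using s(t) = 0 and substituting t = 6.409603226836111, we find s = 0.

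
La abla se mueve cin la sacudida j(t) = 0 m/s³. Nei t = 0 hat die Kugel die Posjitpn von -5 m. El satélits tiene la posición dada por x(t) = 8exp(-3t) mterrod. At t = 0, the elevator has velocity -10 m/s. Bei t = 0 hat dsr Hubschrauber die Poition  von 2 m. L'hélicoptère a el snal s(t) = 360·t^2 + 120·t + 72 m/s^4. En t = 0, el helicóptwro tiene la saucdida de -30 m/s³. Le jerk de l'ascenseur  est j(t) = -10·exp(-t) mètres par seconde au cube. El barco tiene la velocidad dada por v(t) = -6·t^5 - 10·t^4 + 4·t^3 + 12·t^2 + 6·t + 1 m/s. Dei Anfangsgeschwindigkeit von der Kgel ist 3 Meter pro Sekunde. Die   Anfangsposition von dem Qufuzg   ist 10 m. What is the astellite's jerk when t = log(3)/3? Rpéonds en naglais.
We must differentiate our position equation x(t) = 8·exp(-3·t) 3 times. Taking d/dt of x(t), we find v(t) = -24·exp(-3·t). The derivative of velocity gives acceleration: a(t) = 72·exp(-3·t). Differentiating acceleration, we get jerk: j(t) = -216·exp(-3·t). We have jerk j(t) = -216·exp(-3·t). Substituting t = log(3)/3: j(log(3)/3) = -72.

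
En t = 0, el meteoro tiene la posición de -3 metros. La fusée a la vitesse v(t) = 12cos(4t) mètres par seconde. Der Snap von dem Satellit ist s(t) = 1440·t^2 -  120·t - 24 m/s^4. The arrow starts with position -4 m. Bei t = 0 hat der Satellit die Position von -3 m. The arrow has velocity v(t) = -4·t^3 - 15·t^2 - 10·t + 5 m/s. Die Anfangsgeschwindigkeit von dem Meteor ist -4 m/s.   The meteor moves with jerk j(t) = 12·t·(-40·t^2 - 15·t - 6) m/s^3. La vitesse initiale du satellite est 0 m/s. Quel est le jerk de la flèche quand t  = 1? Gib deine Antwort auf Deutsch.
Wir müssen unsere Gleichung für die Geschwindigkeit v(t) = -4·t^3 - 15·t^2 - 10·t + 5 2-mal ableiten. Durch Ableiten von der Geschwindigkeit erhalten wir die Beschleunigung: a(t) = -12·t^2 - 30·t - 10. Durch Ableiten von der Beschleunigung erhalten wir den Ruck: j(t) = -24·t - 30. Wir haben den Ruck j(t) = -24·t - 30. Durch Einsetzen von t = 1: j(1) = -54.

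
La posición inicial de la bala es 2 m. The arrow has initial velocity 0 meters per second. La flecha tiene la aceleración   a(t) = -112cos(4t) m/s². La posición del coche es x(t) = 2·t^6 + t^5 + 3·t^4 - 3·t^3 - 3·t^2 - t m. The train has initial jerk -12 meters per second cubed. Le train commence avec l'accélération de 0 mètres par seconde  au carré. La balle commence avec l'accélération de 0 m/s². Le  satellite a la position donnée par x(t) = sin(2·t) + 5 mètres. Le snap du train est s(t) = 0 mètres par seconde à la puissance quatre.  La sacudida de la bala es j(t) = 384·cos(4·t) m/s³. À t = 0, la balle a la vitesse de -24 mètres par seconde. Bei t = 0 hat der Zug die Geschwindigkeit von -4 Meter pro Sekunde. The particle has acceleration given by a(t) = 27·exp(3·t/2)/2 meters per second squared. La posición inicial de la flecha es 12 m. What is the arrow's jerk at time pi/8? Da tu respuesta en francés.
Pour résoudre ceci, nous devons prendre 1 dérivée de notre équation de l'accélération a(t) = -112·cos(4·t). En prenant d/dt de a(t), nous trouvons j(t) = 448·sin(4·t). Nous avons le jerk j(t) = 448·sin(4·t). En substituant t = pi/8: j(pi/8) = 448.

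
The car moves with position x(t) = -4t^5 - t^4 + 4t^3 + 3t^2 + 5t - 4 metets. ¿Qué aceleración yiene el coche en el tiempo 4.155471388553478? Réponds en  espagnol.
Para resolver esto, necesitamos tomar 2 derivadas de nuestra ecuación de la posición x(t) = -4·t^5 - t^4 + 4·t^3 + 3·t^2 + 5·t - 4. Derivando la posición, obtenemos la velocidad: v(t) = -20·t^4 - 4·t^3 + 12·t^2 + 6·t + 5. Derivando la velocidad, obtenemos la aceleración: a(t) = -80·t^3 - 12·t^2 + 24·t + 6. Tenemos la aceleración a(t) = -80·t^3 - 12·t^2 + 24·t + 6. Sustituyendo t = 4.155471388553478: a(4.155471388553478) = -5841.99926310639.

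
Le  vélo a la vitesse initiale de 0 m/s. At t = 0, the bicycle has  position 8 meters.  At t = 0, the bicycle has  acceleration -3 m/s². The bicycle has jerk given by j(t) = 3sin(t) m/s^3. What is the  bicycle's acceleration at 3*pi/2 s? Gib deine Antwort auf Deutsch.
Um dies zu lösen, müssen wir 1 Integral unserer Gleichung für den Ruck j(t) = 3·sin(t) finden. Durch Integration von dem Ruck und Verwendung der Anfangsbedingung a(0) = -3, erhalten wir a(t) = -3·cos(t). Mit a(t) = -3·cos(t) und Einsetzen von t = 3*pi/2, finden wir a = 0.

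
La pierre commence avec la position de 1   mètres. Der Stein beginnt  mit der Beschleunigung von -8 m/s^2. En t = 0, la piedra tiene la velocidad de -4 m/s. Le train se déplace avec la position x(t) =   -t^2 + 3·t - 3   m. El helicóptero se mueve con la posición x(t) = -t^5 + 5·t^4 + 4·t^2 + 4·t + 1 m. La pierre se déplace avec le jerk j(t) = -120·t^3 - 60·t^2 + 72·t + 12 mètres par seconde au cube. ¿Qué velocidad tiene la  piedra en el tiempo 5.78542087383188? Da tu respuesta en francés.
Nous devons trouver la primitive de notre équation du jerk j(t) = -120·t^3 - 60·t^2 + 72·t + 12 2 fois. En intégrant le jerk et en utilisant la condition initiale a(0) = -8, nous obtenons a(t) = -30·t^4 - 20·t^3 + 36·t^2 + 12·t - 8. L'intégrale de l'accélération, avec v(0) = -4, donne la vitesse: v(t) = -6·t^5 - 5·t^4 + 12·t^3 + 6·t^2 - 8·t - 4. De l'équation de la vitesse v(t) = -6·t^5 - 5·t^4 + 12·t^3 + 6·t^2 - 8·t - 4, nous substituons t = 5.78542087383188 pour obtenir v = -42016.2294966637.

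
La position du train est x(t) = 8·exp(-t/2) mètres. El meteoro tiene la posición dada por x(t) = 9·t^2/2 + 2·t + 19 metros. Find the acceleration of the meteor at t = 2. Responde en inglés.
To solve this, we need to take 2 derivatives of our position equation x(t) = 9·t^2/2 + 2·t + 19. Differentiating position, we get velocity: v(t) = 9·t + 2. Differentiating velocity, we get acceleration: a(t) = 9. We have acceleration a(t) = 9. Substituting t = 2: a(2) = 9.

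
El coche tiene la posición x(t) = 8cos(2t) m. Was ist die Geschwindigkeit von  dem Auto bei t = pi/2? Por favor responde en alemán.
Wir müssen unsere Gleichung für die Position x(t) = 8·cos(2·t) 1-mal ableiten. Durch Ableiten von der Position erhalten wir die Geschwindigkeit: v(t) = -16·sin(2·t). Aus der Gleichung für die Geschwindigkeit v(t) = -16·sin(2·t), setzen wir t = pi/2 ein und erhalten v = 0.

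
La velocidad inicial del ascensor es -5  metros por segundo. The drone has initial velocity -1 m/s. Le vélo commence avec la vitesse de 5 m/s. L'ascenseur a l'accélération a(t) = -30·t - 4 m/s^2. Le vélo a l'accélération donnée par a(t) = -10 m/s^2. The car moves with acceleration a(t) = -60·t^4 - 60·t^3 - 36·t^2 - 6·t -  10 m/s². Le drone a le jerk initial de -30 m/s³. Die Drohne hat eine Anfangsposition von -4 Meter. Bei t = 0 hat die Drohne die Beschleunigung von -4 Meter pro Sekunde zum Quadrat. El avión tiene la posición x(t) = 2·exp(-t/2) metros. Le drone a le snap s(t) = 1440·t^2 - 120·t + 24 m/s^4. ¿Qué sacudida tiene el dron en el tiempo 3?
Para resolver esto, necesitamos tomar 1 integral de nuestra ecuación del snap s(t) = 1440·t^2 - 120·t + 24. Integrando el snap y usando la condición inicial j(0) = -30, obtenemos j(t) = 480·t^3 - 60·t^2 + 24·t - 30. De la ecuación de la sacudida j(t) = 480·t^3 - 60·t^2 + 24·t - 30, sustituimos t = 3 para obtener j = 12462.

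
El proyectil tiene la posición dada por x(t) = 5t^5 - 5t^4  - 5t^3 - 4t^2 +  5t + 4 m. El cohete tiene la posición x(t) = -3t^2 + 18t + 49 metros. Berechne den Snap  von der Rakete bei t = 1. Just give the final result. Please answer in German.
s(1) = 0.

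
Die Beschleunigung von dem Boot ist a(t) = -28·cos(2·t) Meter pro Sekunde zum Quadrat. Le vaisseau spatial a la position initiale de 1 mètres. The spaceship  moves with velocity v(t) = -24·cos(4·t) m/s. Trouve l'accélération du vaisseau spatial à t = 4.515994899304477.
En partant de la vitesse v(t) = -24·cos(4·t), nous prenons 1 dérivée. En prenant d/dt de v(t), nous trouvons a(t) = 96·sin(4·t). En utilisant a(t) = 96·sin(4·t) et en substituant t = 4.515994899304477, nous trouvons a = -67.8943438810283.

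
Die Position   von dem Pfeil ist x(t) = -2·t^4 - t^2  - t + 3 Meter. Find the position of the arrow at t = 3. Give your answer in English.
We have position x(t) = -2·t^4 - t^2 - t + 3. Substituting t = 3: x(3) = -171.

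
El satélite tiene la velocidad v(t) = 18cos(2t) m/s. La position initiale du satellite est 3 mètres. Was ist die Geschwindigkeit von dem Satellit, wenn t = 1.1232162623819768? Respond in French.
En utilisant v(t) = 18·cos(2·t) et en substituant t = 1.1232162623819768, nous trouvons v = -11.2570897393442.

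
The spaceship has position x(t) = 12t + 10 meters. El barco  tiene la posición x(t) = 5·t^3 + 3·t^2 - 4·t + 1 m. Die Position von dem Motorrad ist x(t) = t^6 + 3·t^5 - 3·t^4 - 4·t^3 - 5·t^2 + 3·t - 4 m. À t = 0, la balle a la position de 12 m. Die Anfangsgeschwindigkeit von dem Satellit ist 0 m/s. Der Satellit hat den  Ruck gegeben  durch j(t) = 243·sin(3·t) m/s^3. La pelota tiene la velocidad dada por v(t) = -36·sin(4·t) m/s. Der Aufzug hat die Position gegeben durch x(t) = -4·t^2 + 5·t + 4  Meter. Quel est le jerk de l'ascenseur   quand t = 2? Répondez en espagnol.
Partiendo de la posición x(t) = -4·t^2 + 5·t + 4, tomamos 3 derivadas. Tomando d/dt de x(t), encontramos v(t) = 5 - 8·t. Tomando d/dt de v(t), encontramos a(t) = -8. Derivando la aceleración, obtenemos la sacudida: j(t) = 0. Usando j(t) = 0 y sustituyendo t = 2, encontramos j = 0.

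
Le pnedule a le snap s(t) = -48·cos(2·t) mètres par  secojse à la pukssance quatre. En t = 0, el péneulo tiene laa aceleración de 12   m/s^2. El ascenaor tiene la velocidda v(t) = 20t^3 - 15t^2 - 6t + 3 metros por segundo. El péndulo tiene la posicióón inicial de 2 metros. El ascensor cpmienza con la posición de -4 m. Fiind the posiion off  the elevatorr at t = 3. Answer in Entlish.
Starting from velocity v(t) = 20·t^3 - 15·t^2 - 6·t + 3, we take 1 integral. Taking ∫v(t)dt and applying x(0) = -4, we find x(t) = 5·t^4 - 5·t^3 - 3·t^2 + 3·t - 4. We have position x(t) = 5·t^4 - 5·t^3 - 3·t^2 + 3·t - 4. Substituting t = 3: x(3) = 248.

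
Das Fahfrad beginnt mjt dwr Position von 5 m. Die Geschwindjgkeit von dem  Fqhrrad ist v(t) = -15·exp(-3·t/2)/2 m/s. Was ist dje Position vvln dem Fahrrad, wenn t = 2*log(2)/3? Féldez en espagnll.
Debemos encontrar la integral de nuestra ecuación de la velocidad v(t) = -15·exp(-3·t/2)/2 1 vez. Integrando la velocidad y usando la condición inicial x(0) = 5, obtenemos x(t) = 5·exp(-3·t/2). De la ecuación de la posición x(t) = 5·exp(-3·t/2), sustituimos t = 2*log(2)/3 para obtener x = 5/2.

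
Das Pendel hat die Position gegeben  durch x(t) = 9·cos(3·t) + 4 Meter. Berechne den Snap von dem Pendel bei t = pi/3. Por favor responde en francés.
En partant de la position x(t) = 9·cos(3·t) + 4, nous prenons 4 dérivées. La dérivée de la position donne la vitesse: v(t) = -27·sin(3·t). En prenant d/dt de v(t), nous trouvons a(t) = -81·cos(3·t). En dérivant l'accélération, nous obtenons le jerk: j(t) = 243·sin(3·t). En dérivant le jerk, nous obtenons le snap: s(t) = 729·cos(3·t). De l'équation du snap s(t) = 729·cos(3·t), nous substituons t = pi/3 pour obtenir s = -729.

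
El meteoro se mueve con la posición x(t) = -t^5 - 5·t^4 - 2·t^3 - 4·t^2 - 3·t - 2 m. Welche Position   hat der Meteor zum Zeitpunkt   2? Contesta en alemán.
Aus der Gleichung für die Position x(t) = -t^5 - 5·t^4 - 2·t^3 - 4·t^2 - 3·t - 2, setzen wir t = 2 ein und erhalten x = -152.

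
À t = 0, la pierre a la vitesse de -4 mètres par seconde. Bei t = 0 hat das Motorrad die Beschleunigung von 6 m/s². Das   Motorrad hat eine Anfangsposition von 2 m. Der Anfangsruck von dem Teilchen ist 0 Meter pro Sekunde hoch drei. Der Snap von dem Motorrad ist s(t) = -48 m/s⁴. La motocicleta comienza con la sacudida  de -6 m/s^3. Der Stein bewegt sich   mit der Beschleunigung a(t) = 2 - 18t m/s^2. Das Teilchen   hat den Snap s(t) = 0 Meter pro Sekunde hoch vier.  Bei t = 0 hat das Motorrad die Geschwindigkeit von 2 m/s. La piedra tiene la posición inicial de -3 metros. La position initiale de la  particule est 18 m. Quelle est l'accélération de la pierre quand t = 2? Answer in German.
Mit a(t) = 2 - 18·t und Einsetzen von t = 2, finden wir a = -34.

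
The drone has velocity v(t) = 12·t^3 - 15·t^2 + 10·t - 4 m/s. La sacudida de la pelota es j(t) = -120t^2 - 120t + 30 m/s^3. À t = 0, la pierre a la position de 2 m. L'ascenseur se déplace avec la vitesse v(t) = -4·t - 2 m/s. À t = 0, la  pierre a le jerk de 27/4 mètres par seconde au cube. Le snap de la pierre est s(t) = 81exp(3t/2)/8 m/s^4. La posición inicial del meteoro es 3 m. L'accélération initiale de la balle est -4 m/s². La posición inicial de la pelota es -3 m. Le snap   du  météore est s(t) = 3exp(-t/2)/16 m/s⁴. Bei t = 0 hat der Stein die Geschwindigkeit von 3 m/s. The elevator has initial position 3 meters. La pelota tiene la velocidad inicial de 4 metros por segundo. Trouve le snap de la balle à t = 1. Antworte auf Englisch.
We must differentiate our jerk equation j(t) = -120·t^2 - 120·t + 30 1 time. Differentiating jerk, we get snap: s(t) = -240·t - 120. We have snap s(t) = -240·t - 120. Substituting t = 1: s(1) = -360.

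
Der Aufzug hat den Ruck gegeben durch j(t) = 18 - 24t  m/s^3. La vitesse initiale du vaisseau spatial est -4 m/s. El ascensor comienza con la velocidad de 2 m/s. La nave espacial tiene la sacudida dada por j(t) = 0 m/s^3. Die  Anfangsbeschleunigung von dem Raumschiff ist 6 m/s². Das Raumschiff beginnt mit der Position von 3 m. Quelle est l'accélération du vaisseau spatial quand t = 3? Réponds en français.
Nous devons trouver l'intégrale de notre équation du jerk j(t) = 0 1 fois. En prenant ∫j(t)dt et en appliquant a(0) = 6, nous trouvons a(t) = 6. Nous avons l'accélération a(t) = 6. En substituant t = 3: a(3) = 6.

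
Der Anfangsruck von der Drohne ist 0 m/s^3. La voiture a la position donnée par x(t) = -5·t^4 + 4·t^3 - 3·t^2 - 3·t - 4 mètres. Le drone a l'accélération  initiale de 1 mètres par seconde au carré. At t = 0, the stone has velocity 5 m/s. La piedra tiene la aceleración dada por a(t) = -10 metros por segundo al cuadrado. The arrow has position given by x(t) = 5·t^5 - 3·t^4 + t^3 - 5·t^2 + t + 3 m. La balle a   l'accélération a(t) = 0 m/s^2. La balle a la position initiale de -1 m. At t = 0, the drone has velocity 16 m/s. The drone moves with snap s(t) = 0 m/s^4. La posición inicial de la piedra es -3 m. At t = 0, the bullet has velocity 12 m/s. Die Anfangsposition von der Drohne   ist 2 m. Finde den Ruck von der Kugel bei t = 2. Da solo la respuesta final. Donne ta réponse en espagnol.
La respuesta es 0.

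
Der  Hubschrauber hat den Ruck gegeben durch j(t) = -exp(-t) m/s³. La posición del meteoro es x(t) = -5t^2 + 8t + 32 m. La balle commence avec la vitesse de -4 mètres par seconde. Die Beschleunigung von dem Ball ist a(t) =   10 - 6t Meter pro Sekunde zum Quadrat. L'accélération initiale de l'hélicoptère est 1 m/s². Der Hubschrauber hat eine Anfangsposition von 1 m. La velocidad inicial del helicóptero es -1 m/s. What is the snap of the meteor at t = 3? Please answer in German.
Um dies zu lösen, müssen wir 4 Ableitungen unserer Gleichung für die Position x(t) = -5·t^2 + 8·t + 32 nehmen. Die Ableitung von der Position ergibt die Geschwindigkeit: v(t) = 8 - 10·t. Mit d/dt von v(t) finden wir a(t) = -10. Die Ableitung von der Beschleunigung ergibt den Ruck: j(t) = 0. Durch Ableiten von dem Ruck erhalten wir den Snap: s(t) = 0. Aus der Gleichung für den Snap s(t) = 0, setzen wir t = 3 ein und erhalten s = 0.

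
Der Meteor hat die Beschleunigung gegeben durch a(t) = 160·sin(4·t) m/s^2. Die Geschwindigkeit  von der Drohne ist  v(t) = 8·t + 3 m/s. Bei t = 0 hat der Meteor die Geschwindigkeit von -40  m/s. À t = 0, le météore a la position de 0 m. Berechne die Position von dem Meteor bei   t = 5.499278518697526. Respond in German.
Wir müssen unsere Gleichung für die Beschleunigung a(t) = 160·sin(4·t) 2-mal integrieren. Durch Integration von der Beschleunigung und Verwendung der Anfangsbedingung v(0) = -40, erhalten wir v(t) = -40·cos(4·t). Die Stammfunktion von der Geschwindigkeit ist die Position. Mit x(0) = 0 erhalten wir x(t) = -10·sin(4·t). Aus der Gleichung für die Position x(t) = -10·sin(4·t), setzen wir t = 5.499278518697526 ein und erhalten x = 0.0596546427905701.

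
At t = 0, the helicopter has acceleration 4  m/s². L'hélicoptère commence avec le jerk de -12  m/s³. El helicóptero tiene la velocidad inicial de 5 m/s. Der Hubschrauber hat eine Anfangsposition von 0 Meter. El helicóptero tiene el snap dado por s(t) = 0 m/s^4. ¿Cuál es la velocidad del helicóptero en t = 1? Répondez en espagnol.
Necesitamos integrar nuestra ecuación del snap s(t) = 0 3 veces. La integral del snap, con j(0) = -12, da la sacudida: j(t) = -12. Tomando ∫j(t)dt y aplicando a(0) = 4, encontramos a(t) = 4 - 12·t. La integral de la aceleración es la velocidad. Usando v(0) = 5, obtenemos v(t) = -6·t^2 + 4·t + 5. Usando v(t) = -6·t^2 + 4·t + 5 y sustituyendo t = 1, encontramos v = 3.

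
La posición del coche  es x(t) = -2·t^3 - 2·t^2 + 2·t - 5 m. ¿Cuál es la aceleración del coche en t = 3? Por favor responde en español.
Para resolver esto, necesitamos tomar 2 derivadas de nuestra ecuación de la posición x(t) = -2·t^3 - 2·t^2 + 2·t - 5. La derivada de la posición da la velocidad: v(t) = -6·t^2 - 4·t + 2. La derivada de la velocidad da la aceleración: a(t) = -12·t - 4. De la ecuación de la aceleración a(t) = -12·t - 4, sustituimos t = 3 para obtener a = -40.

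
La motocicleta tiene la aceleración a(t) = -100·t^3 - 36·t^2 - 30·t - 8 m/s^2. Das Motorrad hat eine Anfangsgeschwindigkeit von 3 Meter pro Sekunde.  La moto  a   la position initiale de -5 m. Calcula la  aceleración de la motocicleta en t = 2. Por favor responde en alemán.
Wir haben die Beschleunigung a(t) = -100·t^3 - 36·t^2 - 30·t - 8. Durch Einsetzen von t = 2: a(2) = -1012.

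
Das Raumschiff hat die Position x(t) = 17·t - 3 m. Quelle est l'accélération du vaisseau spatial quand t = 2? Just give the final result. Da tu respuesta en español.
a(2) = 0.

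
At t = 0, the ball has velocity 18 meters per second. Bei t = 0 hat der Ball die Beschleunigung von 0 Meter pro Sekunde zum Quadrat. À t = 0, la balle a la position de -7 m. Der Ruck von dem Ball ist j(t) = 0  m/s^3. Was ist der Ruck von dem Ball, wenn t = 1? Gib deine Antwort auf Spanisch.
Tenemos la sacudida j(t) = 0. Sustituyendo t = 1: j(1) = 0.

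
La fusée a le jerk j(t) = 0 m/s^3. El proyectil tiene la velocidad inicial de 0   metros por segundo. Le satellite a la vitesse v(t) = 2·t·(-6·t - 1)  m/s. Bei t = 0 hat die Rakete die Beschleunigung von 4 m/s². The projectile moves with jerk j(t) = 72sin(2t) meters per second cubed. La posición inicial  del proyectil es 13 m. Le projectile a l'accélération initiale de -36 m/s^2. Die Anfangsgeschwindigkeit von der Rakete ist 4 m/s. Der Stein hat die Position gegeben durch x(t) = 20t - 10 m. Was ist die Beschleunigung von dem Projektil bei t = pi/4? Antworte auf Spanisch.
Para resolver esto, necesitamos tomar 1 antiderivada de nuestra ecuación de la sacudida j(t) = 72·sin(2·t). Tomando ∫j(t)dt y aplicando a(0) = -36, encontramos a(t) = -36·cos(2·t). Usando a(t) = -36·cos(2·t) y sustituyendo t = pi/4, encontramos a = 0.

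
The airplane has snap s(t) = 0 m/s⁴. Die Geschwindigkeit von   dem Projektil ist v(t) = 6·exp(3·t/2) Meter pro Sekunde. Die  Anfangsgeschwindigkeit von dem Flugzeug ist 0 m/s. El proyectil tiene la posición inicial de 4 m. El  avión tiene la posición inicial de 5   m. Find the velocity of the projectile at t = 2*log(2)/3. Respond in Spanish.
Tenemos la velocidad v(t) = 6·exp(3·t/2). Sustituyendo t = 2*log(2)/3: v(2*log(2)/3) = 12.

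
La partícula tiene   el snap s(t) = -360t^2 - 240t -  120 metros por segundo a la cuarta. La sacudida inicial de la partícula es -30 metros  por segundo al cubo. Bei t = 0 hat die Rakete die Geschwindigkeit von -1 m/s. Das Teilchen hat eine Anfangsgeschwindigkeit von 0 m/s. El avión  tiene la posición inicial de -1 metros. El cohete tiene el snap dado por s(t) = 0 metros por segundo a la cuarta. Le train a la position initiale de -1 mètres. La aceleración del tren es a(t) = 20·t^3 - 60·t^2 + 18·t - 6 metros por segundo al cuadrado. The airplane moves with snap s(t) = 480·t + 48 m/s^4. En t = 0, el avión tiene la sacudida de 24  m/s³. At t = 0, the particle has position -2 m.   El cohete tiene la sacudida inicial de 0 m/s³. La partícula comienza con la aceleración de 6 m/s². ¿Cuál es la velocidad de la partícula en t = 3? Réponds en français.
Nous devons trouver la primitive de notre équation du snap s(t) = -360·t^2 - 240·t - 120 3 fois. En intégrant le snap et en utilisant la condition initiale j(0) = -30, nous obtenons j(t) = -120·t^3 - 120·t^2 - 120·t - 30. En intégrant le jerk et en utilisant la condition initiale a(0) = 6, nous obtenons a(t) = -30·t^4 - 40·t^3 - 60·t^2 - 30·t + 6. La primitive de l'accélération est la vitesse. En utilisant v(0) = 0, nous obtenons v(t) = t·(-6·t^4 - 10·t^3 - 20·t^2 - 15·t + 6). En utilisant v(t) = t·(-6·t^4 - 10·t^3 - 20·t^2 - 15·t + 6) et en substituant t = 3, nous trouvons v = -2925.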